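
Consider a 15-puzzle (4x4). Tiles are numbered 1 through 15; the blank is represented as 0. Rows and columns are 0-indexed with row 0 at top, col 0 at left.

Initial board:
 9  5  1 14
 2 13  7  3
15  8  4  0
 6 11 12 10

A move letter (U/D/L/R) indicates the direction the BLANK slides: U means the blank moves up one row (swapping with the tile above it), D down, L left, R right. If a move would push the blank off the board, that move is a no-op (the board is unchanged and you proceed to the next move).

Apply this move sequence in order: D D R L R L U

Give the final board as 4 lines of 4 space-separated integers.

Answer:  9  5  1 14
 2 13  7  3
15  8  0 10
 6 11  4 12

Derivation:
After move 1 (D):
 9  5  1 14
 2 13  7  3
15  8  4 10
 6 11 12  0

After move 2 (D):
 9  5  1 14
 2 13  7  3
15  8  4 10
 6 11 12  0

After move 3 (R):
 9  5  1 14
 2 13  7  3
15  8  4 10
 6 11 12  0

After move 4 (L):
 9  5  1 14
 2 13  7  3
15  8  4 10
 6 11  0 12

After move 5 (R):
 9  5  1 14
 2 13  7  3
15  8  4 10
 6 11 12  0

After move 6 (L):
 9  5  1 14
 2 13  7  3
15  8  4 10
 6 11  0 12

After move 7 (U):
 9  5  1 14
 2 13  7  3
15  8  0 10
 6 11  4 12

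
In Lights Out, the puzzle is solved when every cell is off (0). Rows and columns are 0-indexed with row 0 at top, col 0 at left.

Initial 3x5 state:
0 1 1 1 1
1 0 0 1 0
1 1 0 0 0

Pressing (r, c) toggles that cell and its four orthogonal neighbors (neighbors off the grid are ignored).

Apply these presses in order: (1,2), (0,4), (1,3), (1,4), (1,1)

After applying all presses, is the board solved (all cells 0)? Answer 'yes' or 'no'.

Answer: no

Derivation:
After press 1 at (1,2):
0 1 0 1 1
1 1 1 0 0
1 1 1 0 0

After press 2 at (0,4):
0 1 0 0 0
1 1 1 0 1
1 1 1 0 0

After press 3 at (1,3):
0 1 0 1 0
1 1 0 1 0
1 1 1 1 0

After press 4 at (1,4):
0 1 0 1 1
1 1 0 0 1
1 1 1 1 1

After press 5 at (1,1):
0 0 0 1 1
0 0 1 0 1
1 0 1 1 1

Lights still on: 8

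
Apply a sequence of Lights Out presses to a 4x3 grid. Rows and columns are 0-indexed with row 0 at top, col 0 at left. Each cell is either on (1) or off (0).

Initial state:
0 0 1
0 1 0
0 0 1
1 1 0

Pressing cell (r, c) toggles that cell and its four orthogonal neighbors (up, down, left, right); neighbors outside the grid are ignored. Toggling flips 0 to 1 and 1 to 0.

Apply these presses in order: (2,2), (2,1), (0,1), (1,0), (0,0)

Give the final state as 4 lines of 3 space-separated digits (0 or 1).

After press 1 at (2,2):
0 0 1
0 1 1
0 1 0
1 1 1

After press 2 at (2,1):
0 0 1
0 0 1
1 0 1
1 0 1

After press 3 at (0,1):
1 1 0
0 1 1
1 0 1
1 0 1

After press 4 at (1,0):
0 1 0
1 0 1
0 0 1
1 0 1

After press 5 at (0,0):
1 0 0
0 0 1
0 0 1
1 0 1

Answer: 1 0 0
0 0 1
0 0 1
1 0 1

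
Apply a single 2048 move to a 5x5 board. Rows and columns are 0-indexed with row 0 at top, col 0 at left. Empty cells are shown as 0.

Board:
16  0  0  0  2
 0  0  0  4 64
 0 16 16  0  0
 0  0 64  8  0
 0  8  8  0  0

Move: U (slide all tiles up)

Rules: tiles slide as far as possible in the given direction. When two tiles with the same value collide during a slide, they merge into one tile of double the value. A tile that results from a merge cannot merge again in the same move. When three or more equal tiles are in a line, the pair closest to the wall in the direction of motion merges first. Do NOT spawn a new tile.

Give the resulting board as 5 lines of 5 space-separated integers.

Answer: 16 16 16  4  2
 0  8 64  8 64
 0  0  8  0  0
 0  0  0  0  0
 0  0  0  0  0

Derivation:
Slide up:
col 0: [16, 0, 0, 0, 0] -> [16, 0, 0, 0, 0]
col 1: [0, 0, 16, 0, 8] -> [16, 8, 0, 0, 0]
col 2: [0, 0, 16, 64, 8] -> [16, 64, 8, 0, 0]
col 3: [0, 4, 0, 8, 0] -> [4, 8, 0, 0, 0]
col 4: [2, 64, 0, 0, 0] -> [2, 64, 0, 0, 0]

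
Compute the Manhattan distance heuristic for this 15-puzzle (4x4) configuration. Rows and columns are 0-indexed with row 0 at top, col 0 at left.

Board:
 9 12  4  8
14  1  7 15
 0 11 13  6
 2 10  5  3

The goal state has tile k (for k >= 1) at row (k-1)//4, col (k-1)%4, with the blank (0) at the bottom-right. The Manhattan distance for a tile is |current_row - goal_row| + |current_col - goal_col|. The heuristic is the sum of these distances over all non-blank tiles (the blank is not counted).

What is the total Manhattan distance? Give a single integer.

Answer: 36

Derivation:
Tile 9: (0,0)->(2,0) = 2
Tile 12: (0,1)->(2,3) = 4
Tile 4: (0,2)->(0,3) = 1
Tile 8: (0,3)->(1,3) = 1
Tile 14: (1,0)->(3,1) = 3
Tile 1: (1,1)->(0,0) = 2
Tile 7: (1,2)->(1,2) = 0
Tile 15: (1,3)->(3,2) = 3
Tile 11: (2,1)->(2,2) = 1
Tile 13: (2,2)->(3,0) = 3
Tile 6: (2,3)->(1,1) = 3
Tile 2: (3,0)->(0,1) = 4
Tile 10: (3,1)->(2,1) = 1
Tile 5: (3,2)->(1,0) = 4
Tile 3: (3,3)->(0,2) = 4
Sum: 2 + 4 + 1 + 1 + 3 + 2 + 0 + 3 + 1 + 3 + 3 + 4 + 1 + 4 + 4 = 36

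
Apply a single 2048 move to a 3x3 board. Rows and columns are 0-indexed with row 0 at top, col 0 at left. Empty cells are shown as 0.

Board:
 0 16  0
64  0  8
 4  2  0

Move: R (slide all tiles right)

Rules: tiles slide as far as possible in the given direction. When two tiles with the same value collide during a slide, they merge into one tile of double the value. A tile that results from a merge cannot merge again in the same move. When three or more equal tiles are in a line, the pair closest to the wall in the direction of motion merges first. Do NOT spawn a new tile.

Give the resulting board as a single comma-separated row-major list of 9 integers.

Slide right:
row 0: [0, 16, 0] -> [0, 0, 16]
row 1: [64, 0, 8] -> [0, 64, 8]
row 2: [4, 2, 0] -> [0, 4, 2]

Answer: 0, 0, 16, 0, 64, 8, 0, 4, 2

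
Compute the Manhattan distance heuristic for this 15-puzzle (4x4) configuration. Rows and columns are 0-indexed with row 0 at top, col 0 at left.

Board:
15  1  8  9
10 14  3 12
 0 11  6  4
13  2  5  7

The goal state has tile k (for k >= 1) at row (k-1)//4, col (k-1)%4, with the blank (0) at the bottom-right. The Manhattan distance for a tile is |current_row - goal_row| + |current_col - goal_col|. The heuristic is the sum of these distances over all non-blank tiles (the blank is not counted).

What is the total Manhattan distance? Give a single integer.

Tile 15: at (0,0), goal (3,2), distance |0-3|+|0-2| = 5
Tile 1: at (0,1), goal (0,0), distance |0-0|+|1-0| = 1
Tile 8: at (0,2), goal (1,3), distance |0-1|+|2-3| = 2
Tile 9: at (0,3), goal (2,0), distance |0-2|+|3-0| = 5
Tile 10: at (1,0), goal (2,1), distance |1-2|+|0-1| = 2
Tile 14: at (1,1), goal (3,1), distance |1-3|+|1-1| = 2
Tile 3: at (1,2), goal (0,2), distance |1-0|+|2-2| = 1
Tile 12: at (1,3), goal (2,3), distance |1-2|+|3-3| = 1
Tile 11: at (2,1), goal (2,2), distance |2-2|+|1-2| = 1
Tile 6: at (2,2), goal (1,1), distance |2-1|+|2-1| = 2
Tile 4: at (2,3), goal (0,3), distance |2-0|+|3-3| = 2
Tile 13: at (3,0), goal (3,0), distance |3-3|+|0-0| = 0
Tile 2: at (3,1), goal (0,1), distance |3-0|+|1-1| = 3
Tile 5: at (3,2), goal (1,0), distance |3-1|+|2-0| = 4
Tile 7: at (3,3), goal (1,2), distance |3-1|+|3-2| = 3
Sum: 5 + 1 + 2 + 5 + 2 + 2 + 1 + 1 + 1 + 2 + 2 + 0 + 3 + 4 + 3 = 34

Answer: 34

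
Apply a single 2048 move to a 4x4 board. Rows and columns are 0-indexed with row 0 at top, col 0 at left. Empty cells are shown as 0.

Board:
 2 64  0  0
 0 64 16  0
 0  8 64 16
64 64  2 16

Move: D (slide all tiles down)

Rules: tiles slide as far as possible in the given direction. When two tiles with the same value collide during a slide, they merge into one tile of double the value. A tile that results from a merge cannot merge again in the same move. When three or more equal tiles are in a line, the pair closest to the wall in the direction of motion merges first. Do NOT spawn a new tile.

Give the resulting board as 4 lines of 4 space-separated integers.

Answer:   0   0   0   0
  0 128  16   0
  2   8  64   0
 64  64   2  32

Derivation:
Slide down:
col 0: [2, 0, 0, 64] -> [0, 0, 2, 64]
col 1: [64, 64, 8, 64] -> [0, 128, 8, 64]
col 2: [0, 16, 64, 2] -> [0, 16, 64, 2]
col 3: [0, 0, 16, 16] -> [0, 0, 0, 32]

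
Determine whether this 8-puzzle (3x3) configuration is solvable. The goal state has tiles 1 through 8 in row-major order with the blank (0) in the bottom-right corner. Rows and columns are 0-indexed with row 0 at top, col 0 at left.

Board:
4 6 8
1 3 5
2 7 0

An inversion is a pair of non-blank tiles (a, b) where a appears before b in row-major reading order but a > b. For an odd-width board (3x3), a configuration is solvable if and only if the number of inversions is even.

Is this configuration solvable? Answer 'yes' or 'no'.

Answer: yes

Derivation:
Inversions (pairs i<j in row-major order where tile[i] > tile[j] > 0): 14
14 is even, so the puzzle is solvable.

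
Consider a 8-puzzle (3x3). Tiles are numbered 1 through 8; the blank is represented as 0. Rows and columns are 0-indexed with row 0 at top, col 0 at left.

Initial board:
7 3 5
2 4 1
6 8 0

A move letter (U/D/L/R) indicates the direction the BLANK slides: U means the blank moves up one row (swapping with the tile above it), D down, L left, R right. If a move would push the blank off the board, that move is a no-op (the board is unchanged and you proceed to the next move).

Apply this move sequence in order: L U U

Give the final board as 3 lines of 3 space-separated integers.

Answer: 7 0 5
2 3 1
6 4 8

Derivation:
After move 1 (L):
7 3 5
2 4 1
6 0 8

After move 2 (U):
7 3 5
2 0 1
6 4 8

After move 3 (U):
7 0 5
2 3 1
6 4 8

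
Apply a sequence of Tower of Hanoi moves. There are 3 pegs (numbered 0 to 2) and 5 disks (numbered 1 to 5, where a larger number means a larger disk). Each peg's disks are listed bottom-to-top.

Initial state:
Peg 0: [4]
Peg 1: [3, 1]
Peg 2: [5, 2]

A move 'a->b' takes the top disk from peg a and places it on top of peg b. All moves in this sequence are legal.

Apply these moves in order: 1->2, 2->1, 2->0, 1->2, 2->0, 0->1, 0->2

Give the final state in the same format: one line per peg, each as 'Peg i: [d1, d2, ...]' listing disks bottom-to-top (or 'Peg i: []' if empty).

After move 1 (1->2):
Peg 0: [4]
Peg 1: [3]
Peg 2: [5, 2, 1]

After move 2 (2->1):
Peg 0: [4]
Peg 1: [3, 1]
Peg 2: [5, 2]

After move 3 (2->0):
Peg 0: [4, 2]
Peg 1: [3, 1]
Peg 2: [5]

After move 4 (1->2):
Peg 0: [4, 2]
Peg 1: [3]
Peg 2: [5, 1]

After move 5 (2->0):
Peg 0: [4, 2, 1]
Peg 1: [3]
Peg 2: [5]

After move 6 (0->1):
Peg 0: [4, 2]
Peg 1: [3, 1]
Peg 2: [5]

After move 7 (0->2):
Peg 0: [4]
Peg 1: [3, 1]
Peg 2: [5, 2]

Answer: Peg 0: [4]
Peg 1: [3, 1]
Peg 2: [5, 2]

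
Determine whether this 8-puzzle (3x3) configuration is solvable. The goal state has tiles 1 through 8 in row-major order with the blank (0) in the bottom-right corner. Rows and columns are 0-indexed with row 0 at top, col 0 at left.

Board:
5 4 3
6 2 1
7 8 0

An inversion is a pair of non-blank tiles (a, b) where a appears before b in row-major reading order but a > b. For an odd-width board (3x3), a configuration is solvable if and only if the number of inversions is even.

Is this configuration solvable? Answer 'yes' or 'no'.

Inversions (pairs i<j in row-major order where tile[i] > tile[j] > 0): 12
12 is even, so the puzzle is solvable.

Answer: yes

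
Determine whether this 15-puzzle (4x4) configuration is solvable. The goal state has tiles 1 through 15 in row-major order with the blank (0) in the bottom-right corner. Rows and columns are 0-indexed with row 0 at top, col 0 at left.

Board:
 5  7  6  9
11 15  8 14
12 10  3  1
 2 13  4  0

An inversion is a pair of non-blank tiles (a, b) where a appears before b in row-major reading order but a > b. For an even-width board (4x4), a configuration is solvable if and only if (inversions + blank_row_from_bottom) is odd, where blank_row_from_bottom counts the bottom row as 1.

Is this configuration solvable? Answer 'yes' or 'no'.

Answer: yes

Derivation:
Inversions: 56
Blank is in row 3 (0-indexed from top), which is row 1 counting from the bottom (bottom = 1).
56 + 1 = 57, which is odd, so the puzzle is solvable.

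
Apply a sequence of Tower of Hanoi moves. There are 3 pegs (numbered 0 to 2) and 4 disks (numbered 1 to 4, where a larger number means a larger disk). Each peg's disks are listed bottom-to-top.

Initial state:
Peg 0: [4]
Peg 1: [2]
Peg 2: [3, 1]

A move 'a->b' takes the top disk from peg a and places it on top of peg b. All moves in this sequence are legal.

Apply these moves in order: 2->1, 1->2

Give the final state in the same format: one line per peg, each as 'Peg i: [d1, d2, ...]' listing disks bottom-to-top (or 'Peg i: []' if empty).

After move 1 (2->1):
Peg 0: [4]
Peg 1: [2, 1]
Peg 2: [3]

After move 2 (1->2):
Peg 0: [4]
Peg 1: [2]
Peg 2: [3, 1]

Answer: Peg 0: [4]
Peg 1: [2]
Peg 2: [3, 1]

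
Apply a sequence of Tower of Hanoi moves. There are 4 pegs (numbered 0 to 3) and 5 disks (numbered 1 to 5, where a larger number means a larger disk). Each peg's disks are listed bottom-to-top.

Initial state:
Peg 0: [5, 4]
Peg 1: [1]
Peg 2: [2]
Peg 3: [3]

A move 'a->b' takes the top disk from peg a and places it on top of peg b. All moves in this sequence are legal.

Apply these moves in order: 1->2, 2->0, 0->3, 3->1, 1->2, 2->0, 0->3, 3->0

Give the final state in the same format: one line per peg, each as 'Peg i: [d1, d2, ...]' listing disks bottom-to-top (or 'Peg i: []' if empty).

Answer: Peg 0: [5, 4, 1]
Peg 1: []
Peg 2: [2]
Peg 3: [3]

Derivation:
After move 1 (1->2):
Peg 0: [5, 4]
Peg 1: []
Peg 2: [2, 1]
Peg 3: [3]

After move 2 (2->0):
Peg 0: [5, 4, 1]
Peg 1: []
Peg 2: [2]
Peg 3: [3]

After move 3 (0->3):
Peg 0: [5, 4]
Peg 1: []
Peg 2: [2]
Peg 3: [3, 1]

After move 4 (3->1):
Peg 0: [5, 4]
Peg 1: [1]
Peg 2: [2]
Peg 3: [3]

After move 5 (1->2):
Peg 0: [5, 4]
Peg 1: []
Peg 2: [2, 1]
Peg 3: [3]

After move 6 (2->0):
Peg 0: [5, 4, 1]
Peg 1: []
Peg 2: [2]
Peg 3: [3]

After move 7 (0->3):
Peg 0: [5, 4]
Peg 1: []
Peg 2: [2]
Peg 3: [3, 1]

After move 8 (3->0):
Peg 0: [5, 4, 1]
Peg 1: []
Peg 2: [2]
Peg 3: [3]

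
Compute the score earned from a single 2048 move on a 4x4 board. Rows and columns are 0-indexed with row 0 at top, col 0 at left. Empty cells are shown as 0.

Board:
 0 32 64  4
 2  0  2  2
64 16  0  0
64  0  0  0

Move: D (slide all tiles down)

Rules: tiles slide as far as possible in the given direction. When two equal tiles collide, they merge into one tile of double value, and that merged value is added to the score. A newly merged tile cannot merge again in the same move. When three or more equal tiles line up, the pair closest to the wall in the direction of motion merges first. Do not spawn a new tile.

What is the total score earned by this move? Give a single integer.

Answer: 128

Derivation:
Slide down:
col 0: [0, 2, 64, 64] -> [0, 0, 2, 128]  score +128 (running 128)
col 1: [32, 0, 16, 0] -> [0, 0, 32, 16]  score +0 (running 128)
col 2: [64, 2, 0, 0] -> [0, 0, 64, 2]  score +0 (running 128)
col 3: [4, 2, 0, 0] -> [0, 0, 4, 2]  score +0 (running 128)
Board after move:
  0   0   0   0
  0   0   0   0
  2  32  64   4
128  16   2   2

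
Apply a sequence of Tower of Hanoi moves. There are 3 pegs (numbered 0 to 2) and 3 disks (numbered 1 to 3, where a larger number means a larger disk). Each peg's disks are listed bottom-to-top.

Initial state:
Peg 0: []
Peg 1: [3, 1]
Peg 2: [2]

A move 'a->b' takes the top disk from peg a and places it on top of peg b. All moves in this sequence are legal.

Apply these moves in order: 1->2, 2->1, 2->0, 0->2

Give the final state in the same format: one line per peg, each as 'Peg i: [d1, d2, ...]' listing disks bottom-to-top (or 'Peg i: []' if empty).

Answer: Peg 0: []
Peg 1: [3, 1]
Peg 2: [2]

Derivation:
After move 1 (1->2):
Peg 0: []
Peg 1: [3]
Peg 2: [2, 1]

After move 2 (2->1):
Peg 0: []
Peg 1: [3, 1]
Peg 2: [2]

After move 3 (2->0):
Peg 0: [2]
Peg 1: [3, 1]
Peg 2: []

After move 4 (0->2):
Peg 0: []
Peg 1: [3, 1]
Peg 2: [2]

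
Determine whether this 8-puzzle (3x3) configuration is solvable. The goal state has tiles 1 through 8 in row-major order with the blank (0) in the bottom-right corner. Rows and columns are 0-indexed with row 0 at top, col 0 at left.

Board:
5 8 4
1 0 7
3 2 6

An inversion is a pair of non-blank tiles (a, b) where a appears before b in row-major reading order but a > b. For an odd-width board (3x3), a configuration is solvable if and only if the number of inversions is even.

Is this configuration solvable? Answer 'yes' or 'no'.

Answer: no

Derivation:
Inversions (pairs i<j in row-major order where tile[i] > tile[j] > 0): 17
17 is odd, so the puzzle is not solvable.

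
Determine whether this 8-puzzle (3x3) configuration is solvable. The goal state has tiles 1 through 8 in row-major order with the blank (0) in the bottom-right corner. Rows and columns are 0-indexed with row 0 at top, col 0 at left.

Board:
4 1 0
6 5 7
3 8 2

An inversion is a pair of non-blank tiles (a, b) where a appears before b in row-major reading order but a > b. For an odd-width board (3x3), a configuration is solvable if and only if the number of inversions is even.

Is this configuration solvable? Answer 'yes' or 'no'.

Answer: yes

Derivation:
Inversions (pairs i<j in row-major order where tile[i] > tile[j] > 0): 12
12 is even, so the puzzle is solvable.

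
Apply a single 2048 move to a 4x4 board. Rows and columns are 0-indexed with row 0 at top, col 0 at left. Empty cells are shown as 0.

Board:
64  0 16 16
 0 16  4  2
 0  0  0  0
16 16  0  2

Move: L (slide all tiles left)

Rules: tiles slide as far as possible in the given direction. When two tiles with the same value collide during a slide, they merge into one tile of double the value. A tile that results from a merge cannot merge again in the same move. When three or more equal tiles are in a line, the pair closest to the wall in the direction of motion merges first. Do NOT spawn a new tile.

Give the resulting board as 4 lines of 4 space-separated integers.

Answer: 64 32  0  0
16  4  2  0
 0  0  0  0
32  2  0  0

Derivation:
Slide left:
row 0: [64, 0, 16, 16] -> [64, 32, 0, 0]
row 1: [0, 16, 4, 2] -> [16, 4, 2, 0]
row 2: [0, 0, 0, 0] -> [0, 0, 0, 0]
row 3: [16, 16, 0, 2] -> [32, 2, 0, 0]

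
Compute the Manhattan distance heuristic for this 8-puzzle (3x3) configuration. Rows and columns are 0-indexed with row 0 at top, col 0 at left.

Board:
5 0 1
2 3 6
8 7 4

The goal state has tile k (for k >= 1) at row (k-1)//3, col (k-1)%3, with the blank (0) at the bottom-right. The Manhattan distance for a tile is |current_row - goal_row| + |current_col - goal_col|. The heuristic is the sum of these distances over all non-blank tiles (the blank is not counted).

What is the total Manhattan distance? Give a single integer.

Answer: 13

Derivation:
Tile 5: at (0,0), goal (1,1), distance |0-1|+|0-1| = 2
Tile 1: at (0,2), goal (0,0), distance |0-0|+|2-0| = 2
Tile 2: at (1,0), goal (0,1), distance |1-0|+|0-1| = 2
Tile 3: at (1,1), goal (0,2), distance |1-0|+|1-2| = 2
Tile 6: at (1,2), goal (1,2), distance |1-1|+|2-2| = 0
Tile 8: at (2,0), goal (2,1), distance |2-2|+|0-1| = 1
Tile 7: at (2,1), goal (2,0), distance |2-2|+|1-0| = 1
Tile 4: at (2,2), goal (1,0), distance |2-1|+|2-0| = 3
Sum: 2 + 2 + 2 + 2 + 0 + 1 + 1 + 3 = 13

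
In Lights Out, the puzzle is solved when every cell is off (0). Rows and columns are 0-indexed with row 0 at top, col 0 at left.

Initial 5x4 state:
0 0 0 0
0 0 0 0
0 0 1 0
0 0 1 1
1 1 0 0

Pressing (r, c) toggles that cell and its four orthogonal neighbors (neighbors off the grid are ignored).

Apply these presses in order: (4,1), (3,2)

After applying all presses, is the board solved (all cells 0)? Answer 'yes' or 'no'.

After press 1 at (4,1):
0 0 0 0
0 0 0 0
0 0 1 0
0 1 1 1
0 0 1 0

After press 2 at (3,2):
0 0 0 0
0 0 0 0
0 0 0 0
0 0 0 0
0 0 0 0

Lights still on: 0

Answer: yes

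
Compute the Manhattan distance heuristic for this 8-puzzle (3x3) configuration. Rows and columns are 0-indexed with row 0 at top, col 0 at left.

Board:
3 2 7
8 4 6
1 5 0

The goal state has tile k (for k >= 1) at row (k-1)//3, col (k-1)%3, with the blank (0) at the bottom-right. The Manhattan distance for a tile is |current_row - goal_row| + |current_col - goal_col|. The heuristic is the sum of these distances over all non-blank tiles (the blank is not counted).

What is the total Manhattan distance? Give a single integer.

Answer: 12

Derivation:
Tile 3: (0,0)->(0,2) = 2
Tile 2: (0,1)->(0,1) = 0
Tile 7: (0,2)->(2,0) = 4
Tile 8: (1,0)->(2,1) = 2
Tile 4: (1,1)->(1,0) = 1
Tile 6: (1,2)->(1,2) = 0
Tile 1: (2,0)->(0,0) = 2
Tile 5: (2,1)->(1,1) = 1
Sum: 2 + 0 + 4 + 2 + 1 + 0 + 2 + 1 = 12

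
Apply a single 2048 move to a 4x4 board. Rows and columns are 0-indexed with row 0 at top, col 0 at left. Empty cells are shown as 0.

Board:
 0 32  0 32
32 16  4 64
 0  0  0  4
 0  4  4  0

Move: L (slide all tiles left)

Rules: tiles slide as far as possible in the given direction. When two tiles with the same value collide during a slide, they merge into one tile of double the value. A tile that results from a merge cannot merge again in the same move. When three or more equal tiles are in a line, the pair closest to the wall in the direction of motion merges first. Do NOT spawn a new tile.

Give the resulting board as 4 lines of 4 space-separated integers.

Answer: 64  0  0  0
32 16  4 64
 4  0  0  0
 8  0  0  0

Derivation:
Slide left:
row 0: [0, 32, 0, 32] -> [64, 0, 0, 0]
row 1: [32, 16, 4, 64] -> [32, 16, 4, 64]
row 2: [0, 0, 0, 4] -> [4, 0, 0, 0]
row 3: [0, 4, 4, 0] -> [8, 0, 0, 0]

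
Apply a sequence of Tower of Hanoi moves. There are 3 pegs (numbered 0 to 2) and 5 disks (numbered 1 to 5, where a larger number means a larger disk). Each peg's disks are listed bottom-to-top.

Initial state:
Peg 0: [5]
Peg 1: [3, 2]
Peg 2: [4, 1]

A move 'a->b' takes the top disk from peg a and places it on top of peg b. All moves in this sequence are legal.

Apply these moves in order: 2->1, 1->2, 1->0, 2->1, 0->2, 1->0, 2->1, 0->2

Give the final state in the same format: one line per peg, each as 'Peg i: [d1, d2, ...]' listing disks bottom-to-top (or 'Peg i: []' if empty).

Answer: Peg 0: [5]
Peg 1: [3, 2]
Peg 2: [4, 1]

Derivation:
After move 1 (2->1):
Peg 0: [5]
Peg 1: [3, 2, 1]
Peg 2: [4]

After move 2 (1->2):
Peg 0: [5]
Peg 1: [3, 2]
Peg 2: [4, 1]

After move 3 (1->0):
Peg 0: [5, 2]
Peg 1: [3]
Peg 2: [4, 1]

After move 4 (2->1):
Peg 0: [5, 2]
Peg 1: [3, 1]
Peg 2: [4]

After move 5 (0->2):
Peg 0: [5]
Peg 1: [3, 1]
Peg 2: [4, 2]

After move 6 (1->0):
Peg 0: [5, 1]
Peg 1: [3]
Peg 2: [4, 2]

After move 7 (2->1):
Peg 0: [5, 1]
Peg 1: [3, 2]
Peg 2: [4]

After move 8 (0->2):
Peg 0: [5]
Peg 1: [3, 2]
Peg 2: [4, 1]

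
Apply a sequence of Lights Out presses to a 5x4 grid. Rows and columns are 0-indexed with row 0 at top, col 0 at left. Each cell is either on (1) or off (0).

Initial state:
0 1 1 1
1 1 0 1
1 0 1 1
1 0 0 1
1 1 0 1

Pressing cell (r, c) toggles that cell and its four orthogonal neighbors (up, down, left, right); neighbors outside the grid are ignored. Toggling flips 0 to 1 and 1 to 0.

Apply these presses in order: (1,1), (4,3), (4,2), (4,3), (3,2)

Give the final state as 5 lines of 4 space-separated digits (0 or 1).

After press 1 at (1,1):
0 0 1 1
0 0 1 1
1 1 1 1
1 0 0 1
1 1 0 1

After press 2 at (4,3):
0 0 1 1
0 0 1 1
1 1 1 1
1 0 0 0
1 1 1 0

After press 3 at (4,2):
0 0 1 1
0 0 1 1
1 1 1 1
1 0 1 0
1 0 0 1

After press 4 at (4,3):
0 0 1 1
0 0 1 1
1 1 1 1
1 0 1 1
1 0 1 0

After press 5 at (3,2):
0 0 1 1
0 0 1 1
1 1 0 1
1 1 0 0
1 0 0 0

Answer: 0 0 1 1
0 0 1 1
1 1 0 1
1 1 0 0
1 0 0 0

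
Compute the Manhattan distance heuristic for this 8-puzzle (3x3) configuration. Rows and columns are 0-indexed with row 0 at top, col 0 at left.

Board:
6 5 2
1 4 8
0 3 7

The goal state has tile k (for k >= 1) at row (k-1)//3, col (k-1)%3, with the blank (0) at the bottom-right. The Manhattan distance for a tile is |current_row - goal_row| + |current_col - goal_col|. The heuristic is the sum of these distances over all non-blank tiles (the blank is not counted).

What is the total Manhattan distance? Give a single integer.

Answer: 14

Derivation:
Tile 6: (0,0)->(1,2) = 3
Tile 5: (0,1)->(1,1) = 1
Tile 2: (0,2)->(0,1) = 1
Tile 1: (1,0)->(0,0) = 1
Tile 4: (1,1)->(1,0) = 1
Tile 8: (1,2)->(2,1) = 2
Tile 3: (2,1)->(0,2) = 3
Tile 7: (2,2)->(2,0) = 2
Sum: 3 + 1 + 1 + 1 + 1 + 2 + 3 + 2 = 14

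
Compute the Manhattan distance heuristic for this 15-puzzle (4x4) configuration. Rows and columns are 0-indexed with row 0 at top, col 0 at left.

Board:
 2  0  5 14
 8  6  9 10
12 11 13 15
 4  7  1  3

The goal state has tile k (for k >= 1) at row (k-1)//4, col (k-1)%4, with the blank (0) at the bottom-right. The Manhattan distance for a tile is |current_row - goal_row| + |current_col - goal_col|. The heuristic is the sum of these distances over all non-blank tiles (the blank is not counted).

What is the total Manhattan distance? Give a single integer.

Tile 2: (0,0)->(0,1) = 1
Tile 5: (0,2)->(1,0) = 3
Tile 14: (0,3)->(3,1) = 5
Tile 8: (1,0)->(1,3) = 3
Tile 6: (1,1)->(1,1) = 0
Tile 9: (1,2)->(2,0) = 3
Tile 10: (1,3)->(2,1) = 3
Tile 12: (2,0)->(2,3) = 3
Tile 11: (2,1)->(2,2) = 1
Tile 13: (2,2)->(3,0) = 3
Tile 15: (2,3)->(3,2) = 2
Tile 4: (3,0)->(0,3) = 6
Tile 7: (3,1)->(1,2) = 3
Tile 1: (3,2)->(0,0) = 5
Tile 3: (3,3)->(0,2) = 4
Sum: 1 + 3 + 5 + 3 + 0 + 3 + 3 + 3 + 1 + 3 + 2 + 6 + 3 + 5 + 4 = 45

Answer: 45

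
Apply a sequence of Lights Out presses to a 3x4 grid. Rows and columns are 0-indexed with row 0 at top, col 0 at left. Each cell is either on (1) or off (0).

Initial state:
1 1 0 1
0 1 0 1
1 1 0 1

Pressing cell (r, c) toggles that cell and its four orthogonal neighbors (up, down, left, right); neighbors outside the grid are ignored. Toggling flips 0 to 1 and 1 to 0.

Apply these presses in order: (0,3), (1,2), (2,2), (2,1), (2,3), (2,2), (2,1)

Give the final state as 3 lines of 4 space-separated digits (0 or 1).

Answer: 1 1 0 0
0 0 1 0
1 1 0 0

Derivation:
After press 1 at (0,3):
1 1 1 0
0 1 0 0
1 1 0 1

After press 2 at (1,2):
1 1 0 0
0 0 1 1
1 1 1 1

After press 3 at (2,2):
1 1 0 0
0 0 0 1
1 0 0 0

After press 4 at (2,1):
1 1 0 0
0 1 0 1
0 1 1 0

After press 5 at (2,3):
1 1 0 0
0 1 0 0
0 1 0 1

After press 6 at (2,2):
1 1 0 0
0 1 1 0
0 0 1 0

After press 7 at (2,1):
1 1 0 0
0 0 1 0
1 1 0 0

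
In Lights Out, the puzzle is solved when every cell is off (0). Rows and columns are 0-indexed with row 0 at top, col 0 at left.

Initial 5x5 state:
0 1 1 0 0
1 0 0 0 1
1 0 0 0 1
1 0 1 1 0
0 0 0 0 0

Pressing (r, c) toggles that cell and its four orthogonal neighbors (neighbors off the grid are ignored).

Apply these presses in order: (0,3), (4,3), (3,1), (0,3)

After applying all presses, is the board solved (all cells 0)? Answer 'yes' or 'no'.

Answer: no

Derivation:
After press 1 at (0,3):
0 1 0 1 1
1 0 0 1 1
1 0 0 0 1
1 0 1 1 0
0 0 0 0 0

After press 2 at (4,3):
0 1 0 1 1
1 0 0 1 1
1 0 0 0 1
1 0 1 0 0
0 0 1 1 1

After press 3 at (3,1):
0 1 0 1 1
1 0 0 1 1
1 1 0 0 1
0 1 0 0 0
0 1 1 1 1

After press 4 at (0,3):
0 1 1 0 0
1 0 0 0 1
1 1 0 0 1
0 1 0 0 0
0 1 1 1 1

Lights still on: 12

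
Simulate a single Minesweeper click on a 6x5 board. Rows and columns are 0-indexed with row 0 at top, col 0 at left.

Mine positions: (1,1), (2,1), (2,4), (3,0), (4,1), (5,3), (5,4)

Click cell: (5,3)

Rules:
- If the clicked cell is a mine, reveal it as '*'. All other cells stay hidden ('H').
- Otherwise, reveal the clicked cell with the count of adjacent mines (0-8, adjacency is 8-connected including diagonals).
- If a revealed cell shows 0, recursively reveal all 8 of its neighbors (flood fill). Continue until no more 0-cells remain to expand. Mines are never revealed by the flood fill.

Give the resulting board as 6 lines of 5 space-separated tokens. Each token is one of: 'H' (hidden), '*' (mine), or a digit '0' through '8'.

H H H H H
H H H H H
H H H H H
H H H H H
H H H H H
H H H * H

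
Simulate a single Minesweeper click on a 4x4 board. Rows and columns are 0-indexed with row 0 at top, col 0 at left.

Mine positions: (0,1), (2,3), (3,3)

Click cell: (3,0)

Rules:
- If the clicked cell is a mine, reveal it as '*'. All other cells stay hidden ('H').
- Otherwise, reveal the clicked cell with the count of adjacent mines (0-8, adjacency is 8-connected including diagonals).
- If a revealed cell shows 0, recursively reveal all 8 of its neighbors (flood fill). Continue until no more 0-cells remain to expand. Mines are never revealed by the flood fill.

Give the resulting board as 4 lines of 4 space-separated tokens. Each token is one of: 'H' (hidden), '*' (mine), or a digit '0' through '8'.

H H H H
1 1 2 H
0 0 2 H
0 0 2 H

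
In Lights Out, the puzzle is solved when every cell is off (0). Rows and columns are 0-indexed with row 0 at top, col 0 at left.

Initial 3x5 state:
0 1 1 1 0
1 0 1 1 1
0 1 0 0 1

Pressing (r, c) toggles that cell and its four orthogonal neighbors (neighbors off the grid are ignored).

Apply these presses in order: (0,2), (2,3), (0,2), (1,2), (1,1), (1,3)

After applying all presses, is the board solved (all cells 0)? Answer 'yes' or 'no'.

Answer: yes

Derivation:
After press 1 at (0,2):
0 0 0 0 0
1 0 0 1 1
0 1 0 0 1

After press 2 at (2,3):
0 0 0 0 0
1 0 0 0 1
0 1 1 1 0

After press 3 at (0,2):
0 1 1 1 0
1 0 1 0 1
0 1 1 1 0

After press 4 at (1,2):
0 1 0 1 0
1 1 0 1 1
0 1 0 1 0

After press 5 at (1,1):
0 0 0 1 0
0 0 1 1 1
0 0 0 1 0

After press 6 at (1,3):
0 0 0 0 0
0 0 0 0 0
0 0 0 0 0

Lights still on: 0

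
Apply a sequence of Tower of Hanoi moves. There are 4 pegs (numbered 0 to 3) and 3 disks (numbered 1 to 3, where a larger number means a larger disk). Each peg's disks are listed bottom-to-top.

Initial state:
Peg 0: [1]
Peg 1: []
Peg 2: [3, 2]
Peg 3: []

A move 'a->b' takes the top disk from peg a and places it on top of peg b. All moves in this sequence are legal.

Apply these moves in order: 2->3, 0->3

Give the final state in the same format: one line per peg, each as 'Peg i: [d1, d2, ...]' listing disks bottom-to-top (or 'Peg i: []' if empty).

Answer: Peg 0: []
Peg 1: []
Peg 2: [3]
Peg 3: [2, 1]

Derivation:
After move 1 (2->3):
Peg 0: [1]
Peg 1: []
Peg 2: [3]
Peg 3: [2]

After move 2 (0->3):
Peg 0: []
Peg 1: []
Peg 2: [3]
Peg 3: [2, 1]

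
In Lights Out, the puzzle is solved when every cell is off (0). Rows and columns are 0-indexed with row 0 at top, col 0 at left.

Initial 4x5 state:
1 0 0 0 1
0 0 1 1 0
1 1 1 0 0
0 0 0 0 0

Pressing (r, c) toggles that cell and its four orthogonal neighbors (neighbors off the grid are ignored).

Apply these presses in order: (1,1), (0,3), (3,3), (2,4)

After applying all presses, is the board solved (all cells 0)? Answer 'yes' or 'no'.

After press 1 at (1,1):
1 1 0 0 1
1 1 0 1 0
1 0 1 0 0
0 0 0 0 0

After press 2 at (0,3):
1 1 1 1 0
1 1 0 0 0
1 0 1 0 0
0 0 0 0 0

After press 3 at (3,3):
1 1 1 1 0
1 1 0 0 0
1 0 1 1 0
0 0 1 1 1

After press 4 at (2,4):
1 1 1 1 0
1 1 0 0 1
1 0 1 0 1
0 0 1 1 0

Lights still on: 12

Answer: no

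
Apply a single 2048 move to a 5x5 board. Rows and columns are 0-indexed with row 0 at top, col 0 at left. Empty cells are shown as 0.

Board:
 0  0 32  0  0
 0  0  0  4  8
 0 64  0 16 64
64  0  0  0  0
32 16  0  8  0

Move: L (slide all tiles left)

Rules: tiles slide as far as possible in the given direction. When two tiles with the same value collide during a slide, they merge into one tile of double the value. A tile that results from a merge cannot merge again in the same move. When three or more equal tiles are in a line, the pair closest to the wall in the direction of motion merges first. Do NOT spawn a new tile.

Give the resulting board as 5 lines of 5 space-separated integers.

Answer: 32  0  0  0  0
 4  8  0  0  0
64 16 64  0  0
64  0  0  0  0
32 16  8  0  0

Derivation:
Slide left:
row 0: [0, 0, 32, 0, 0] -> [32, 0, 0, 0, 0]
row 1: [0, 0, 0, 4, 8] -> [4, 8, 0, 0, 0]
row 2: [0, 64, 0, 16, 64] -> [64, 16, 64, 0, 0]
row 3: [64, 0, 0, 0, 0] -> [64, 0, 0, 0, 0]
row 4: [32, 16, 0, 8, 0] -> [32, 16, 8, 0, 0]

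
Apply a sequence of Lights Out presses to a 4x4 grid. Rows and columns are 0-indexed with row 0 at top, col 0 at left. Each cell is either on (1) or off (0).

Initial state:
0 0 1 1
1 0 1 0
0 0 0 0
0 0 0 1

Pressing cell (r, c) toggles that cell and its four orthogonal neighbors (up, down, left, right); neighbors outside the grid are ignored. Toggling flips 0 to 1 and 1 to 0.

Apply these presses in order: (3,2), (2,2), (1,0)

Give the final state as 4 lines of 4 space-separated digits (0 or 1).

After press 1 at (3,2):
0 0 1 1
1 0 1 0
0 0 1 0
0 1 1 0

After press 2 at (2,2):
0 0 1 1
1 0 0 0
0 1 0 1
0 1 0 0

After press 3 at (1,0):
1 0 1 1
0 1 0 0
1 1 0 1
0 1 0 0

Answer: 1 0 1 1
0 1 0 0
1 1 0 1
0 1 0 0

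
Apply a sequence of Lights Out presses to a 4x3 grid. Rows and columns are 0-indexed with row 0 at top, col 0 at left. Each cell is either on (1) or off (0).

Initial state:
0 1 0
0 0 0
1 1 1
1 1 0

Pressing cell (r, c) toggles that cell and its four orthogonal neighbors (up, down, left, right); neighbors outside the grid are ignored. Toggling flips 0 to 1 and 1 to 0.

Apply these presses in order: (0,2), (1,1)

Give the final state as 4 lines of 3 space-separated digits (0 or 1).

After press 1 at (0,2):
0 0 1
0 0 1
1 1 1
1 1 0

After press 2 at (1,1):
0 1 1
1 1 0
1 0 1
1 1 0

Answer: 0 1 1
1 1 0
1 0 1
1 1 0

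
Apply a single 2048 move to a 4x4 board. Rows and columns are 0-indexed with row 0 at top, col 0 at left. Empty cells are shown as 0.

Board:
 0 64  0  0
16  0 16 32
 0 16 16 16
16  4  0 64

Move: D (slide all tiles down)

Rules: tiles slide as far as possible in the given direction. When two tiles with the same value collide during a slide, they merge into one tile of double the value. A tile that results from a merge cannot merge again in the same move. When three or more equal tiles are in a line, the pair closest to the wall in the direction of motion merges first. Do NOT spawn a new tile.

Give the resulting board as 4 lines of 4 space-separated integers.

Answer:  0  0  0  0
 0 64  0 32
 0 16  0 16
32  4 32 64

Derivation:
Slide down:
col 0: [0, 16, 0, 16] -> [0, 0, 0, 32]
col 1: [64, 0, 16, 4] -> [0, 64, 16, 4]
col 2: [0, 16, 16, 0] -> [0, 0, 0, 32]
col 3: [0, 32, 16, 64] -> [0, 32, 16, 64]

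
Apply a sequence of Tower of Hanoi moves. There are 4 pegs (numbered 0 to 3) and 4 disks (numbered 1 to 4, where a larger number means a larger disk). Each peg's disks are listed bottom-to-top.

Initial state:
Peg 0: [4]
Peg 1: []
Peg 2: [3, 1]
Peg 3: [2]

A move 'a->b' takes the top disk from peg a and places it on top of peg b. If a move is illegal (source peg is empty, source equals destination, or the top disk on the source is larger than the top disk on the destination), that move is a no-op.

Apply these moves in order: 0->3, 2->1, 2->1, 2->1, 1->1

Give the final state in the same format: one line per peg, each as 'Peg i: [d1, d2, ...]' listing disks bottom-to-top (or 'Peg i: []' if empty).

Answer: Peg 0: [4]
Peg 1: [1]
Peg 2: [3]
Peg 3: [2]

Derivation:
After move 1 (0->3):
Peg 0: [4]
Peg 1: []
Peg 2: [3, 1]
Peg 3: [2]

After move 2 (2->1):
Peg 0: [4]
Peg 1: [1]
Peg 2: [3]
Peg 3: [2]

After move 3 (2->1):
Peg 0: [4]
Peg 1: [1]
Peg 2: [3]
Peg 3: [2]

After move 4 (2->1):
Peg 0: [4]
Peg 1: [1]
Peg 2: [3]
Peg 3: [2]

After move 5 (1->1):
Peg 0: [4]
Peg 1: [1]
Peg 2: [3]
Peg 3: [2]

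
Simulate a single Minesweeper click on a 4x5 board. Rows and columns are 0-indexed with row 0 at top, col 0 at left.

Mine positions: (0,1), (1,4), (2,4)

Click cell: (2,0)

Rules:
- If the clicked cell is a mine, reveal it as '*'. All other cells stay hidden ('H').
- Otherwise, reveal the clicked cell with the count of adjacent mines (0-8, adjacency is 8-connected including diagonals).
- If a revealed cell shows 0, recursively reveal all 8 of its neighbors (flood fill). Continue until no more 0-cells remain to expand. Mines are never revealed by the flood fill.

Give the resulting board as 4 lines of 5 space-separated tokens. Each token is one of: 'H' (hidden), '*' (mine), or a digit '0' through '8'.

H H H H H
1 1 1 2 H
0 0 0 2 H
0 0 0 1 H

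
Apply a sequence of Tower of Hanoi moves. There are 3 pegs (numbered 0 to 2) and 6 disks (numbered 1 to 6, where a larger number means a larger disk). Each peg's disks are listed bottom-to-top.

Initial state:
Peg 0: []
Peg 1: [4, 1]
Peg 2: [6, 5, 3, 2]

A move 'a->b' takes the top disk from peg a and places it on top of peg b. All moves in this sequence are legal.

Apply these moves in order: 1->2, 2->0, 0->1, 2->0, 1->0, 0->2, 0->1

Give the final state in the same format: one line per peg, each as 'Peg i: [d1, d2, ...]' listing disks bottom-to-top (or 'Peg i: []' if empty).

Answer: Peg 0: []
Peg 1: [4, 2]
Peg 2: [6, 5, 3, 1]

Derivation:
After move 1 (1->2):
Peg 0: []
Peg 1: [4]
Peg 2: [6, 5, 3, 2, 1]

After move 2 (2->0):
Peg 0: [1]
Peg 1: [4]
Peg 2: [6, 5, 3, 2]

After move 3 (0->1):
Peg 0: []
Peg 1: [4, 1]
Peg 2: [6, 5, 3, 2]

After move 4 (2->0):
Peg 0: [2]
Peg 1: [4, 1]
Peg 2: [6, 5, 3]

After move 5 (1->0):
Peg 0: [2, 1]
Peg 1: [4]
Peg 2: [6, 5, 3]

After move 6 (0->2):
Peg 0: [2]
Peg 1: [4]
Peg 2: [6, 5, 3, 1]

After move 7 (0->1):
Peg 0: []
Peg 1: [4, 2]
Peg 2: [6, 5, 3, 1]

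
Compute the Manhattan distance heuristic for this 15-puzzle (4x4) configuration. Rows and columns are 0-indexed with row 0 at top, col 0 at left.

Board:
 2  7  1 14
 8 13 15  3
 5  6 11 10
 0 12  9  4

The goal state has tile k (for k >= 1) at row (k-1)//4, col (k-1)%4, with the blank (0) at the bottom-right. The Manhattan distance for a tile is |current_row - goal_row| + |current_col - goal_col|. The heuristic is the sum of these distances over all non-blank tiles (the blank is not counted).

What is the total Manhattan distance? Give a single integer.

Tile 2: at (0,0), goal (0,1), distance |0-0|+|0-1| = 1
Tile 7: at (0,1), goal (1,2), distance |0-1|+|1-2| = 2
Tile 1: at (0,2), goal (0,0), distance |0-0|+|2-0| = 2
Tile 14: at (0,3), goal (3,1), distance |0-3|+|3-1| = 5
Tile 8: at (1,0), goal (1,3), distance |1-1|+|0-3| = 3
Tile 13: at (1,1), goal (3,0), distance |1-3|+|1-0| = 3
Tile 15: at (1,2), goal (3,2), distance |1-3|+|2-2| = 2
Tile 3: at (1,3), goal (0,2), distance |1-0|+|3-2| = 2
Tile 5: at (2,0), goal (1,0), distance |2-1|+|0-0| = 1
Tile 6: at (2,1), goal (1,1), distance |2-1|+|1-1| = 1
Tile 11: at (2,2), goal (2,2), distance |2-2|+|2-2| = 0
Tile 10: at (2,3), goal (2,1), distance |2-2|+|3-1| = 2
Tile 12: at (3,1), goal (2,3), distance |3-2|+|1-3| = 3
Tile 9: at (3,2), goal (2,0), distance |3-2|+|2-0| = 3
Tile 4: at (3,3), goal (0,3), distance |3-0|+|3-3| = 3
Sum: 1 + 2 + 2 + 5 + 3 + 3 + 2 + 2 + 1 + 1 + 0 + 2 + 3 + 3 + 3 = 33

Answer: 33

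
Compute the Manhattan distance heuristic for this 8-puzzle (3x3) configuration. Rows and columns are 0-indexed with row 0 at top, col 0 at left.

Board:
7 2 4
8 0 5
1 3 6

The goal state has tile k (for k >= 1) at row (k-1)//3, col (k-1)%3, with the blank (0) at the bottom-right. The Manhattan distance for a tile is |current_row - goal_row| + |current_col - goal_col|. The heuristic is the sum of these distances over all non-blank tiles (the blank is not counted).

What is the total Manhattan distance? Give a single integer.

Tile 7: (0,0)->(2,0) = 2
Tile 2: (0,1)->(0,1) = 0
Tile 4: (0,2)->(1,0) = 3
Tile 8: (1,0)->(2,1) = 2
Tile 5: (1,2)->(1,1) = 1
Tile 1: (2,0)->(0,0) = 2
Tile 3: (2,1)->(0,2) = 3
Tile 6: (2,2)->(1,2) = 1
Sum: 2 + 0 + 3 + 2 + 1 + 2 + 3 + 1 = 14

Answer: 14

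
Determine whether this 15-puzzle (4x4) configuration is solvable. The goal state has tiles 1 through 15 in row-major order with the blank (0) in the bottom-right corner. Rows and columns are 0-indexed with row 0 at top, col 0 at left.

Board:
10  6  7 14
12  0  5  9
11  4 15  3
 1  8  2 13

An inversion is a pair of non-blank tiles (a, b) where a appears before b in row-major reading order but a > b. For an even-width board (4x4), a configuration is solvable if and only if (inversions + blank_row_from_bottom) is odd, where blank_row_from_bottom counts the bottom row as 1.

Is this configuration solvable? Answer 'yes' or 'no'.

Answer: yes

Derivation:
Inversions: 62
Blank is in row 1 (0-indexed from top), which is row 3 counting from the bottom (bottom = 1).
62 + 3 = 65, which is odd, so the puzzle is solvable.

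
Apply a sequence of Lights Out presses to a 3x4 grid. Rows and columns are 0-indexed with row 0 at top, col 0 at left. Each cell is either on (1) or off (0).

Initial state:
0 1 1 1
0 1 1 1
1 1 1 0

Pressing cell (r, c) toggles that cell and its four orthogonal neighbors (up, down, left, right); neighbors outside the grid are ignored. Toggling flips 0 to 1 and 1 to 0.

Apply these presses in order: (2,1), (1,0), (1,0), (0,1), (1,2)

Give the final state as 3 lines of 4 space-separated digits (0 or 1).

After press 1 at (2,1):
0 1 1 1
0 0 1 1
0 0 0 0

After press 2 at (1,0):
1 1 1 1
1 1 1 1
1 0 0 0

After press 3 at (1,0):
0 1 1 1
0 0 1 1
0 0 0 0

After press 4 at (0,1):
1 0 0 1
0 1 1 1
0 0 0 0

After press 5 at (1,2):
1 0 1 1
0 0 0 0
0 0 1 0

Answer: 1 0 1 1
0 0 0 0
0 0 1 0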